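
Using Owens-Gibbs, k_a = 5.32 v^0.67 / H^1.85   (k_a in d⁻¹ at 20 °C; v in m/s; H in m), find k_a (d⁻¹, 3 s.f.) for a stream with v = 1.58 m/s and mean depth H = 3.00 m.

k_a ≈ 0.947 d⁻¹

k_a = 5.32 × 1.58^0.67 / 3.00^1.85 = 5.32 × 1.359 / 7.633 = 0.9470 d⁻¹.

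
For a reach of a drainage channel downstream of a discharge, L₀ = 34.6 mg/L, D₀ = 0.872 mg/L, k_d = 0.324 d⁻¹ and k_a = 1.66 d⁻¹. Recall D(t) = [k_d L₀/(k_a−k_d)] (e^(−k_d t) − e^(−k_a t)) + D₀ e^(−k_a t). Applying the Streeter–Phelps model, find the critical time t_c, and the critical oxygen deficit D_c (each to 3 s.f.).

t_c ≈ 1.14 d; D_c ≈ 4.67 mg/L

t_c = [1/(k_a−k_d)] ln[(k_a/k_d)(1 − D₀(k_a−k_d)/(k_d L₀))]
= [1/(1.66−0.324)] ln[(1.66/0.324)(1 − 0.872×1.336/(0.324×34.6))]
= (1/1.336) ln[5.123 × 0.8961] = 0.7485 × ln(4.591) = 0.7485 × 1.524 = 1.141 d.
L(t_c) = L₀ e^(−k_d t_c) = 34.6 × 0.6910 = 23.91 mg/L, and at the critical point k_a D_c = k_d L, so D_c = (0.324/1.66) × 23.91 = 4.666 mg/L.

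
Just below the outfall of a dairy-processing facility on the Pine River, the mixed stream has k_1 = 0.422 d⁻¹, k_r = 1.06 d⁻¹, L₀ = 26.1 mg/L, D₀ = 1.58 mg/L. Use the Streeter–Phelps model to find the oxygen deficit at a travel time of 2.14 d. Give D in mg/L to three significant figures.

D ≈ 5.37 mg/L

k_1 L₀/(k_r−k_1) = 0.422×26.1/(1.06−0.422) = 11.01/0.6380 = 17.26 mg/L.
e^(−k_1 t) = e^(−0.422×2.140) = 0.4053; e^(−k_r t) = e^(−1.06×2.140) = 0.1035.
D = 17.26 × (0.4053 − 0.1035) + 1.58 × 0.1035 = 5.211 + 0.1635 = 5.374 mg/L.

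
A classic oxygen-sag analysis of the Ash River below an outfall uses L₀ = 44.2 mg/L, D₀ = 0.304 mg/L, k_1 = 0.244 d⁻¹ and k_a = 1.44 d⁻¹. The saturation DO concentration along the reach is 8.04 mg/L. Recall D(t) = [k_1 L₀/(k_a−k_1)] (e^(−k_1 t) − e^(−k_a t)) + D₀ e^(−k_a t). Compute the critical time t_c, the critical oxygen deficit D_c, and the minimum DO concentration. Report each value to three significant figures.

t_c ≈ 1.46 d; D_c ≈ 5.25 mg/L; min DO ≈ 2.79 mg/L

With k_a/k_1 = 5.902 and 1 − D₀(k_a−k_1)/(k_1 L₀) = 0.9663,
t_c = ln(5.902 × 0.9663) / (1.44 − 0.244) = ln(5.703) / 1.196 = 1.741/1.196 = 1.456 d.
L(t_c) = L₀ e^(−k_1 t_c) = 44.2 × 0.7011 = 30.99 mg/L, and at the critical point k_a D_c = k_1 L, so D_c = (0.244/1.44) × 30.99 = 5.250 mg/L.
Minimum DO = C_s − D_c = 8.04 − 5.250 = 2.790 mg/L.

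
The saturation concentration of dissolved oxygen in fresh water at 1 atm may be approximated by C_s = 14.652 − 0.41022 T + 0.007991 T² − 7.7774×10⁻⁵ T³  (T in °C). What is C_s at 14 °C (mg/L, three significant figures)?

C_s ≈ 10.3 mg/L

C_s = 14.652 − 0.41022×14 + 0.007991×14² − 7.7774×10⁻⁵×14³ = 10.26 mg/L.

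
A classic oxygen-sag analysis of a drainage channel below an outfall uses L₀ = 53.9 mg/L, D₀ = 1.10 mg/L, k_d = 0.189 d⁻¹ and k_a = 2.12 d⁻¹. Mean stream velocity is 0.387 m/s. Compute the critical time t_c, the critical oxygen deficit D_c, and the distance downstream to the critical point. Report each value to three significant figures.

t_c ≈ 1.13 d; D_c ≈ 3.88 mg/L; x_c ≈ 37.8 km

At the critical point dD/dt = 0, so k_d L₀ e^(−k_d t) = k_a D. Substituting D(t) from the Streeter–Phelps equation and solving for t gives
t_c = ln[(k_a/k_d)(1 − D₀(k_a−k_d)/(k_d L₀))] / (k_a−k_d).
Here k_a−k_d = 1.931 d⁻¹ and 1 − D₀(k_a−k_d)/(k_d L₀) = 1 − 1.10×1.931/(0.189×53.9) = 0.7915, so
t_c = ln(11.22 × 0.7915) / 1.931 = 2.184 / 1.931 = 1.131 d.
D_c = (k_d/k_a) L₀ e^(−k_d t_c) = (0.189/2.12) × 53.9 × e^(−0.189×1.131) = 0.08915 × 53.9 × 0.8076 = 3.881 mg/L.
x_c = v t_c = 0.387 m/s × 1.131 d × 86400 s/d = 37810 m ≈ 37.8 km.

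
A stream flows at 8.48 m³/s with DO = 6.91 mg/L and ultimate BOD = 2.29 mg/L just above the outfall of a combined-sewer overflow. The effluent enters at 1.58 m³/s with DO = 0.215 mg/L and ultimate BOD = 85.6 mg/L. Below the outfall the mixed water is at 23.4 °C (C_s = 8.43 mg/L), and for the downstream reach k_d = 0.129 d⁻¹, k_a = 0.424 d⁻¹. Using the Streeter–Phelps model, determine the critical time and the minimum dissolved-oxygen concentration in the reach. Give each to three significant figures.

t_c ≈ 2.40 d; minimum DO ≈ 5.00 mg/L

Mixed DO = (8.48×6.91 + 1.58×0.215)/(8.48+1.58) = 58.94/10.06 = 5.858 mg/L.
Mixed L₀ = (8.48×2.29 + 1.58×85.6)/(10.06) = 154.7/10.06 = 15.37 mg/L.
Initial deficit D₀ = C_s − DO₀ = 8.43 − 5.858 = 2.572 mg/L.
t_c = (1/0.2950) ln[(0.424/0.129)(1 − 2.572×0.2950/(0.129×15.37))] = 3.390 × ln(2.030) = 2.400 d.
D_c = (0.129/0.424) × 15.37 × e^(−0.129×2.400) = 0.3042 × 15.37 × 0.7338 = 3.432 mg/L.
Minimum DO = 8.43 − 3.432 = 4.998 mg/L.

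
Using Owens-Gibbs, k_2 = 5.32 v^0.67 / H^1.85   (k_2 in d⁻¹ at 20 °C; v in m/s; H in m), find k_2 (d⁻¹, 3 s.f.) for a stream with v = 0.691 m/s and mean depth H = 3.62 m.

k_2 = 5.32 × 0.691^0.67 / 3.62^1.85 = 5.32 × 0.7806 / 10.80 = 0.3844 d⁻¹.

k_2 ≈ 0.384 d⁻¹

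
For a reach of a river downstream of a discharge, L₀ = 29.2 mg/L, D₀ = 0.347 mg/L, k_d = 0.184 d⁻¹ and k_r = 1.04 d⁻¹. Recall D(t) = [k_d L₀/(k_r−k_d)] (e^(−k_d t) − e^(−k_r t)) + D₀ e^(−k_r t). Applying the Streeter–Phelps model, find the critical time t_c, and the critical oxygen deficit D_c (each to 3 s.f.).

With k_r/k_d = 5.652 and 1 − D₀(k_r−k_d)/(k_d L₀) = 0.9447,
t_c = ln(5.652 × 0.9447) / (1.04 − 0.184) = ln(5.340) / 0.8560 = 1.675/0.8560 = 1.957 d.
L(t_c) = L₀ e^(−k_d t_c) = 29.2 × 0.6976 = 20.37 mg/L, and at the critical point k_r D_c = k_d L, so D_c = (0.184/1.04) × 20.37 = 3.604 mg/L.

t_c ≈ 1.96 d; D_c ≈ 3.60 mg/L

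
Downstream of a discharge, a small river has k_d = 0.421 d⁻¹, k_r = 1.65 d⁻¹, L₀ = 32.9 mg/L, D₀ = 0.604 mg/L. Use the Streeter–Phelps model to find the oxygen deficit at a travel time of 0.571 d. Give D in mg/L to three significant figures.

k_d L₀/(k_r−k_d) = 0.421×32.9/(1.65−0.421) = 13.85/1.229 = 11.27 mg/L.
e^(−k_d t) = e^(−0.421×0.5710) = 0.7863; e^(−k_r t) = e^(−1.65×0.5710) = 0.3898.
D = 11.27 × (0.7863 − 0.3898) + 0.604 × 0.3898 = 4.469 + 0.2354 = 4.704 mg/L.

D ≈ 4.70 mg/L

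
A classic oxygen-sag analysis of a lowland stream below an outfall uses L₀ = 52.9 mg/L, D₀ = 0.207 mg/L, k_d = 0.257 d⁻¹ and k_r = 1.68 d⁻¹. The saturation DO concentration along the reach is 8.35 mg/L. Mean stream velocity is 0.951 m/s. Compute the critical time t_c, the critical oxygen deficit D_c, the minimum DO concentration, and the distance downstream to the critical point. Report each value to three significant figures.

t_c ≈ 1.30 d; D_c ≈ 5.79 mg/L; min DO ≈ 2.56 mg/L; x_c ≈ 107 km

At the critical point dD/dt = 0, so k_d L₀ e^(−k_d t) = k_r D. Substituting D(t) from the Streeter–Phelps equation and solving for t gives
t_c = ln[(k_r/k_d)(1 − D₀(k_r−k_d)/(k_d L₀))] / (k_r−k_d).
Here k_r−k_d = 1.423 d⁻¹ and 1 − D₀(k_r−k_d)/(k_d L₀) = 1 − 0.207×1.423/(0.257×52.9) = 0.9783, so
t_c = ln(6.537 × 0.9783) / 1.423 = 1.856 / 1.423 = 1.304 d.
L(t_c) = L₀ e^(−k_d t_c) = 52.9 × 0.7152 = 37.84 mg/L, and at the critical point k_r D_c = k_d L, so D_c = (0.257/1.68) × 37.84 = 5.788 mg/L.
Minimum DO = C_s − D_c = 8.35 − 5.788 = 2.562 mg/L.
x_c = v t_c = 0.951 m/s × 1.304 d × 86400 s/d = 107100 m ≈ 107 km.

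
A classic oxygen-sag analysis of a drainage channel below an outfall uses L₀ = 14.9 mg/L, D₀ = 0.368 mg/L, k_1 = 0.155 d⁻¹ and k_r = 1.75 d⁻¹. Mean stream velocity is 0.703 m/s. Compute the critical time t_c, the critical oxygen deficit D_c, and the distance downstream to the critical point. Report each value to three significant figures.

At the critical point dD/dt = 0, so k_1 L₀ e^(−k_1 t) = k_r D. Substituting D(t) from the Streeter–Phelps equation and solving for t gives
t_c = ln[(k_r/k_1)(1 − D₀(k_r−k_1)/(k_1 L₀))] / (k_r−k_1).
Here k_r−k_1 = 1.595 d⁻¹ and 1 − D₀(k_r−k_1)/(k_1 L₀) = 1 − 0.368×1.595/(0.155×14.9) = 0.7458, so
t_c = ln(11.29 × 0.7458) / 1.595 = 2.131 / 1.595 = 1.336 d.
D_c = (k_1/k_r) L₀ e^(−k_1 t_c) = (0.155/1.75) × 14.9 × e^(−0.155×1.336) = 0.08857 × 14.9 × 0.8130 = 1.073 mg/L.
x_c = v t_c = 0.703 m/s × 1.336 d × 86400 s/d = 81140 m ≈ 81.1 km.

t_c ≈ 1.34 d; D_c ≈ 1.07 mg/L; x_c ≈ 81.1 km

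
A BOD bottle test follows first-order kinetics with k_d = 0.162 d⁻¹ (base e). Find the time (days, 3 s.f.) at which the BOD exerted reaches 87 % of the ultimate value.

y/L₀ = 1 − e^(−k_d t) = 0.87 ⇒ e^(−k_d t) = 0.130
t = −ln(0.130) / 0.162 = 2.040 / 0.162 = 12.59 d.

t ≈ 12.6 d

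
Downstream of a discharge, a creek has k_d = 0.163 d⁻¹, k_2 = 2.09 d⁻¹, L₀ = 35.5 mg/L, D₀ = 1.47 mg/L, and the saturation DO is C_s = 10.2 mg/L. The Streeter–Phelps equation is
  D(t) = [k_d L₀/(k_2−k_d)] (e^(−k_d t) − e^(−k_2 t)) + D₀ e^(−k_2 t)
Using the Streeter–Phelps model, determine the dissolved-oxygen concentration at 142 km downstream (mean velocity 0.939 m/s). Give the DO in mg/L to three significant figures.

DO ≈ 7.98 mg/L

Travel time t = x/v = 142 km / (0.939 m/s) = 142000 m / 0.939 m/s = 151200 s = 1.750 d.
k_d L₀/(k_2−k_d) = 0.163×35.5/(2.09−0.163) = 5.787/1.927 = 3.003 mg/L.
e^(−k_d t) = e^(−0.163×1.750) = 0.7518; e^(−k_2 t) = e^(−2.09×1.750) = 0.02578.
D = 3.003 × (0.7518 − 0.02578) + 1.47 × 0.02578 = 2.180 + 0.03790 = 2.218 mg/L.
DO = C_s − D = 10.2 − 2.218 = 7.982 mg/L.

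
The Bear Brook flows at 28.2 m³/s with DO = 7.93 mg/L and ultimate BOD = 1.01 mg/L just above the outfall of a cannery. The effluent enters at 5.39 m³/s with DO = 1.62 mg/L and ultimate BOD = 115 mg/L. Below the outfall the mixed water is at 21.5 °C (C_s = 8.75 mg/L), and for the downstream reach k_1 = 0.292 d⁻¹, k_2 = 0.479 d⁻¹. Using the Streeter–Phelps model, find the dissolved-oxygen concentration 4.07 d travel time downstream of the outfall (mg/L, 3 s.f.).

Mixed DO = (28.2×7.93 + 5.39×1.62)/(28.2+5.39) = 232.4/33.59 = 6.917 mg/L.
Mixed L₀ = (28.2×1.01 + 5.39×115)/(33.59) = 648.3/33.59 = 19.30 mg/L.
Initial deficit D₀ = C_s − DO₀ = 8.75 − 6.917 = 1.833 mg/L.
D(4.07) = [0.292×19.30/(0.479−0.292)](e^(−0.292×4.07) − e^(−0.479×4.07)) + 1.833 e^(−0.479×4.07)
= 30.14 × (0.3047 − 0.1423) + 1.833 × 0.1423 = 5.154 mg/L.
DO = 8.75 − 5.154 = 3.596 mg/L.

DO ≈ 3.60 mg/L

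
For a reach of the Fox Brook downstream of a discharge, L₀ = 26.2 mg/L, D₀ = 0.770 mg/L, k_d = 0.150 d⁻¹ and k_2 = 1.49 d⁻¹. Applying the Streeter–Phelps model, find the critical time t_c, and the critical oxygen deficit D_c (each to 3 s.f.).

t_c = [1/(k_2−k_d)] ln[(k_2/k_d)(1 − D₀(k_2−k_d)/(k_d L₀))]
= [1/(1.49−0.150)] ln[(1.49/0.150)(1 − 0.770×1.340/(0.150×26.2))]
= (1/1.340) ln[9.933 × 0.7375] = 0.7463 × ln(7.325) = 0.7463 × 1.991 = 1.486 d.
D_c = (k_d/k_2) L₀ e^(−k_d t_c) = (0.150/1.49) × 26.2 × e^(−0.150×1.486) = 0.1007 × 26.2 × 0.8002 = 2.111 mg/L.

t_c ≈ 1.49 d; D_c ≈ 2.11 mg/L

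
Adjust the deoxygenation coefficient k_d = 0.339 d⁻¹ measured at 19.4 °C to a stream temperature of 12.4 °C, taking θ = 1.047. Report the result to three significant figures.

k_d ≈ 0.246 d⁻¹

k_d(T₂) = k_d(T₁) · θ^(T₂−T₁) = 0.339 × 1.047^(12.4−19.4)
= 0.339 × 1.047^-7.00 = 0.339 × 0.7251 = 0.2458 d⁻¹.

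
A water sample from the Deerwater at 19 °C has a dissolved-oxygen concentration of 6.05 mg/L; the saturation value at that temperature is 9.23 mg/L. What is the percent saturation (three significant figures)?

% saturation = C/C_s × 100 = 6.05/9.23 × 100 = 65.5 %.

65.5 % saturation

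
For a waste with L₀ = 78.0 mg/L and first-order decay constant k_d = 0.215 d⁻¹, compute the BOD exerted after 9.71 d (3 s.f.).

y_t = L₀(1 − e^(−k_d t)) = 78.0 × (1 − e^(−0.215×9.71))
= 78.0 × (1 − 0.1240) = 78.0 × 0.8760 = 68.33 mg/L.

y ≈ 68.3 mg/L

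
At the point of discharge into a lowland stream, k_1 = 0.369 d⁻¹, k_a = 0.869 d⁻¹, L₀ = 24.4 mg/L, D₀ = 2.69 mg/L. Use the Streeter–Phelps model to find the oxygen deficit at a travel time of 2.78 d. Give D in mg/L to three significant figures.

D ≈ 5.09 mg/L

k_1 L₀/(k_a−k_1) = 0.369×24.4/(0.869−0.369) = 9.004/0.5000 = 18.01 mg/L.
e^(−k_1 t) = e^(−0.369×2.780) = 0.3585; e^(−k_a t) = e^(−0.869×2.780) = 0.08929.
D = 18.01 × (0.3585 − 0.08929) + 2.69 × 0.08929 = 4.848 + 0.2402 = 5.088 mg/L.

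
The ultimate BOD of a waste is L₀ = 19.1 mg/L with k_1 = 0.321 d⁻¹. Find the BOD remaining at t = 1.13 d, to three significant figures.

L ≈ 13.3 mg/L

L_t = L₀ e^(−k_1 t) = 19.1 × e^(−0.321×1.13) = 19.1 × 0.6958 = 13.29 mg/L.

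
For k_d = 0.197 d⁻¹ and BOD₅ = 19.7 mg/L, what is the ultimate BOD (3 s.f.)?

L₀ ≈ 31.4 mg/L

BOD₅ = L₀(1 − e^(−5k_d)) ⇒ L₀ = BOD₅ / (1 − e^(−5×0.197))
= 19.7 / (1 − 0.3734) = 19.7 / 0.6266 = 31.44 mg/L.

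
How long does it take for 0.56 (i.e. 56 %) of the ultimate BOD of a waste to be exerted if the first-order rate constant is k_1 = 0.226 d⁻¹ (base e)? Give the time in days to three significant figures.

y/L₀ = 1 − e^(−k_1 t) = 0.56 ⇒ e^(−k_1 t) = 0.440
t = −ln(0.440) / 0.226 = 0.8210 / 0.226 = 3.633 d.

t ≈ 3.63 d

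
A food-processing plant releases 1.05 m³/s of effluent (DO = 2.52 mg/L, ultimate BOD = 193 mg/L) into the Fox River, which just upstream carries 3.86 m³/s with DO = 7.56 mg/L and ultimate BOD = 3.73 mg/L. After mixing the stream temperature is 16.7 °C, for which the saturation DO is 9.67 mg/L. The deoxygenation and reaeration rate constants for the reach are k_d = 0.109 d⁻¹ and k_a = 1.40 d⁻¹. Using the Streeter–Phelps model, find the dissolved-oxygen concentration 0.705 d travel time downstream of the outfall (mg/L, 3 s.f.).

Mixed DO = (3.86×7.56 + 1.05×2.52)/(3.86+1.05) = 31.83/4.910 = 6.482 mg/L.
Mixed L₀ = (3.86×3.73 + 1.05×193)/(4.910) = 217.0/4.910 = 44.21 mg/L.
Initial deficit D₀ = C_s − DO₀ = 9.67 − 6.482 = 3.188 mg/L.
D(0.705) = [0.109×44.21/(1.40−0.109)](e^(−0.109×0.705) − e^(−1.40×0.705)) + 3.188 e^(−1.40×0.705)
= 3.732 × (0.9260 − 0.3727) + 3.188 × 0.3727 = 3.253 mg/L.
DO = 9.67 − 3.253 = 6.417 mg/L.

DO ≈ 6.42 mg/L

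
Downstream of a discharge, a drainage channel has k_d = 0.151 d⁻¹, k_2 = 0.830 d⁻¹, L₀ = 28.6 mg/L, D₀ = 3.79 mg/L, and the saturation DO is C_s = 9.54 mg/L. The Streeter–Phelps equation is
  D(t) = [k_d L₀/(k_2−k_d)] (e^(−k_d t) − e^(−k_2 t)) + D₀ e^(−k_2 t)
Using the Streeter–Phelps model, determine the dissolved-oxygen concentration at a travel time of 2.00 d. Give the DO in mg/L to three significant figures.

DO ≈ 5.33 mg/L

k_d L₀/(k_2−k_d) = 0.151×28.6/(0.830−0.151) = 4.319/0.6790 = 6.360 mg/L.
e^(−k_d t) = e^(−0.151×2.000) = 0.7393; e^(−k_2 t) = e^(−0.830×2.000) = 0.1901.
D = 6.360 × (0.7393 − 0.1901) + 3.79 × 0.1901 = 3.493 + 0.7206 = 4.214 mg/L.
DO = C_s − D = 9.54 − 4.214 = 5.326 mg/L.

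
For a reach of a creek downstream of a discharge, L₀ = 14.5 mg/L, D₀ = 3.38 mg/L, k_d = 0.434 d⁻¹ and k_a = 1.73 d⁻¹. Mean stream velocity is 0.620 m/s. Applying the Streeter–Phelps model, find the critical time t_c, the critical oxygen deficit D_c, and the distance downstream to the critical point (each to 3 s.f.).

At the critical point dD/dt = 0, so k_d L₀ e^(−k_d t) = k_a D. Substituting D(t) from the Streeter–Phelps equation and solving for t gives
t_c = ln[(k_a/k_d)(1 − D₀(k_a−k_d)/(k_d L₀))] / (k_a−k_d).
Here k_a−k_d = 1.296 d⁻¹ and 1 − D₀(k_a−k_d)/(k_d L₀) = 1 − 3.38×1.296/(0.434×14.5) = 0.3039, so
t_c = ln(3.986 × 0.3039) / 1.296 = 0.1918 / 1.296 = 0.1480 d.
D_c = (k_d/k_a) L₀ e^(−k_d t_c) = (0.434/1.73) × 14.5 × e^(−0.434×0.1480) = 0.2509 × 14.5 × 0.9378 = 3.411 mg/L.
x_c = v t_c = 0.620 m/s × 0.1480 d × 86400 s/d = 7928 m ≈ 7.93 km.

t_c ≈ 0.148 d; D_c ≈ 3.41 mg/L; x_c ≈ 7.93 km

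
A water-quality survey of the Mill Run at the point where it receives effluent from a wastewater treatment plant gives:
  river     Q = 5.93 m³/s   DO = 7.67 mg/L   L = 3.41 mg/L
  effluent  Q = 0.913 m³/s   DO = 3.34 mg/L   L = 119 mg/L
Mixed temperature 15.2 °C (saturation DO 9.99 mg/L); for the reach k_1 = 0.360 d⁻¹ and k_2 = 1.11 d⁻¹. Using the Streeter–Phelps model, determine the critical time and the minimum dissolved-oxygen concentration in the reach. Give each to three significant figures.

t_c ≈ 0.986 d; minimum DO ≈ 5.71 mg/L

Mixed DO = (5.93×7.67 + 0.913×3.34)/(5.93+0.913) = 48.53/6.843 = 7.092 mg/L.
Mixed L₀ = (5.93×3.41 + 0.913×119)/(6.843) = 128.9/6.843 = 18.83 mg/L.
Initial deficit D₀ = C_s − DO₀ = 9.99 − 7.092 = 2.898 mg/L.
t_c = (1/0.7500) ln[(1.11/0.360)(1 − 2.898×0.7500/(0.360×18.83))] = 1.333 × ln(2.095) = 0.9860 d.
D_c = (0.360/1.11) × 18.83 × e^(−0.360×0.9860) = 0.3243 × 18.83 × 0.7012 = 4.283 mg/L.
Minimum DO = 9.99 − 4.283 = 5.707 mg/L.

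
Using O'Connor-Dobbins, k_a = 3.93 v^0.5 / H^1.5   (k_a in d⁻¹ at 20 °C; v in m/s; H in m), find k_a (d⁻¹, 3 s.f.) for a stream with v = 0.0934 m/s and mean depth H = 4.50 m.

k_a = 3.93 × 0.0934^0.5 / 4.50^1.5 = 3.93 × 0.3056 / 9.546 = 0.1258 d⁻¹.

k_a ≈ 0.126 d⁻¹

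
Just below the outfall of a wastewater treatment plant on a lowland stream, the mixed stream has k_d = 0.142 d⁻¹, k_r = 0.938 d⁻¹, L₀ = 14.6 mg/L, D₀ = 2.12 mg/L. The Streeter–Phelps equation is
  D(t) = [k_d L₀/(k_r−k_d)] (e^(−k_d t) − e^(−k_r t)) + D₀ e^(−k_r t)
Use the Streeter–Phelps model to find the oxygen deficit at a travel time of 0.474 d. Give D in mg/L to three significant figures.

k_d L₀/(k_r−k_d) = 0.142×14.6/(0.938−0.142) = 2.073/0.7960 = 2.605 mg/L.
e^(−k_d t) = e^(−0.142×0.4740) = 0.9349; e^(−k_r t) = e^(−0.938×0.4740) = 0.6411.
D = 2.605 × (0.9349 − 0.6411) + 2.12 × 0.6411 = 0.7653 + 1.359 = 2.124 mg/L.

D ≈ 2.12 mg/L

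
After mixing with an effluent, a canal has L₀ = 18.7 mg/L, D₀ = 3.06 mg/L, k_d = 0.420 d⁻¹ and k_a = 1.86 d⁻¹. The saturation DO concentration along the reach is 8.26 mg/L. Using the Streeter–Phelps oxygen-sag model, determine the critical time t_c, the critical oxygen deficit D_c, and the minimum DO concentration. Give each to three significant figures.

t_c = [1/(k_a−k_d)] ln[(k_a/k_d)(1 − D₀(k_a−k_d)/(k_d L₀))]
= [1/(1.86−0.420)] ln[(1.86/0.420)(1 − 3.06×1.440/(0.420×18.7))]
= (1/1.440) ln[4.429 × 0.4390] = 0.6944 × ln(1.944) = 0.6944 × 0.6647 = 0.4616 d.
L(t_c) = L₀ e^(−k_d t_c) = 18.7 × 0.8238 = 15.40 mg/L, and at the critical point k_a D_c = k_d L, so D_c = (0.420/1.86) × 15.40 = 3.478 mg/L.
Minimum DO = C_s − D_c = 8.26 − 3.478 = 4.782 mg/L.

t_c ≈ 0.462 d; D_c ≈ 3.48 mg/L; min DO ≈ 4.78 mg/L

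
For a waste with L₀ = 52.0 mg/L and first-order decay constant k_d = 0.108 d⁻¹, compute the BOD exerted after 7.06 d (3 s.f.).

y_t = L₀(1 − e^(−k_d t)) = 52.0 × (1 − e^(−0.108×7.06))
= 52.0 × (1 − 0.4665) = 52.0 × 0.5335 = 27.74 mg/L.

y ≈ 27.7 mg/L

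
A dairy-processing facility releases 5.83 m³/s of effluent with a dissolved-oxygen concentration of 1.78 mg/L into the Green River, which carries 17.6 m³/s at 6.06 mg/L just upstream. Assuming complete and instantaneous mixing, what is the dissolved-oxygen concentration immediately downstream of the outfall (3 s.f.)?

5.00 mg/L

Flow-weighted mixing: C = (Q_r C_r + Q_w C_w)/(Q_r + Q_w)
= (17.6×6.06 + 5.83×1.78)/(17.6 + 5.83) = 117.0/23.43 = 4.995 mg/L.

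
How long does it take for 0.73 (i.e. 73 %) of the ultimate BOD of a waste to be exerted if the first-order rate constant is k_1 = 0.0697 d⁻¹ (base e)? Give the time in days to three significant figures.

t ≈ 18.8 d

y/L₀ = 1 − e^(−k_1 t) = 0.73 ⇒ e^(−k_1 t) = 0.270
t = −ln(0.270) / 0.0697 = 1.309 / 0.0697 = 18.79 d.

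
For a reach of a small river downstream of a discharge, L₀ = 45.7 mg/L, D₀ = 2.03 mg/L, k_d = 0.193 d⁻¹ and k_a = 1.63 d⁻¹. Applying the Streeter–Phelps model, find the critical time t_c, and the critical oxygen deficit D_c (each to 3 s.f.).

t_c = [1/(k_a−k_d)] ln[(k_a/k_d)(1 − D₀(k_a−k_d)/(k_d L₀))]
= [1/(1.63−0.193)] ln[(1.63/0.193)(1 − 2.03×1.437/(0.193×45.7))]
= (1/1.437) ln[8.446 × 0.6693] = 0.6959 × ln(5.652) = 0.6959 × 1.732 = 1.205 d.
L(t_c) = L₀ e^(−k_d t_c) = 45.7 × 0.7924 = 36.21 mg/L, and at the critical point k_a D_c = k_d L, so D_c = (0.193/1.63) × 36.21 = 4.288 mg/L.

t_c ≈ 1.21 d; D_c ≈ 4.29 mg/L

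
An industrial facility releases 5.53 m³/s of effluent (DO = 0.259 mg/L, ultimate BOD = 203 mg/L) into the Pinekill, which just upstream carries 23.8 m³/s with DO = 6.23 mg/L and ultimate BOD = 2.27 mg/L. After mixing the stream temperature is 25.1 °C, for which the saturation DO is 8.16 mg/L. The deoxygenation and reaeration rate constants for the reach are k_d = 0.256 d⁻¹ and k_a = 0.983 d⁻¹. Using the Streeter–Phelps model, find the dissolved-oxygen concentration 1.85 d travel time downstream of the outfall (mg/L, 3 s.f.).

DO ≈ 1.16 mg/L

Mixed DO = (23.8×6.23 + 5.53×0.259)/(23.8+5.53) = 149.7/29.33 = 5.104 mg/L.
Mixed L₀ = (23.8×2.27 + 5.53×203)/(29.33) = 1177/29.33 = 40.12 mg/L.
Initial deficit D₀ = C_s − DO₀ = 8.16 − 5.104 = 3.056 mg/L.
D(1.85) = [0.256×40.12/(0.983−0.256)](e^(−0.256×1.85) − e^(−0.983×1.85)) + 3.056 e^(−0.983×1.85)
= 14.13 × (0.6228 − 0.1623) + 3.056 × 0.1623 = 7.001 mg/L.
DO = 8.16 − 7.001 = 1.159 mg/L.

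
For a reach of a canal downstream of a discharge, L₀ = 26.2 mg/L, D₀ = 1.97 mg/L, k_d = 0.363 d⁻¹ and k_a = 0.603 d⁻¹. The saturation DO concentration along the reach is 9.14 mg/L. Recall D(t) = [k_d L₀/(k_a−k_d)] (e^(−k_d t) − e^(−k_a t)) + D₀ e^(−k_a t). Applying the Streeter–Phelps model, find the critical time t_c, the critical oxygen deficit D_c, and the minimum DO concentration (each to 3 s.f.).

t_c ≈ 1.90 d; D_c ≈ 7.91 mg/L; min DO ≈ 1.23 mg/L

At the critical point dD/dt = 0, so k_d L₀ e^(−k_d t) = k_a D. Substituting D(t) from the Streeter–Phelps equation and solving for t gives
t_c = ln[(k_a/k_d)(1 − D₀(k_a−k_d)/(k_d L₀))] / (k_a−k_d).
Here k_a−k_d = 0.2400 d⁻¹ and 1 − D₀(k_a−k_d)/(k_d L₀) = 1 − 1.97×0.2400/(0.363×26.2) = 0.9503, so
t_c = ln(1.661 × 0.9503) / 0.2400 = 0.4565 / 0.2400 = 1.902 d.
D_c = (k_d/k_a) L₀ e^(−k_d t_c) = (0.363/0.603) × 26.2 × e^(−0.363×1.902) = 0.6020 × 26.2 × 0.5013 = 7.907 mg/L.
Minimum DO = C_s − D_c = 9.14 − 7.907 = 1.233 mg/L.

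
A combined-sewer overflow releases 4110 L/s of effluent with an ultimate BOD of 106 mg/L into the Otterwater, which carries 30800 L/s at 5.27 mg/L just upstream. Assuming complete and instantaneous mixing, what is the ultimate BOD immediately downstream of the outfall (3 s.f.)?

Flow-weighted mixing: C = (Q_r C_r + Q_w C_w)/(Q_r + Q_w)
= (30800×5.27 + 4110×106)/(30800 + 4110) = 598000/34910 = 17.13 mg/L.

17.1 mg/L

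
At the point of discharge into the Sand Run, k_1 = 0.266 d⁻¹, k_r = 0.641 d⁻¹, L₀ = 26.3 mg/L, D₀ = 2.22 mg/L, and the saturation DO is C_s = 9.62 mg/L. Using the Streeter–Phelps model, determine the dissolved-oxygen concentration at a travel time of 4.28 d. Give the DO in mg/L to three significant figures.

k_1 L₀/(k_r−k_1) = 0.266×26.3/(0.641−0.266) = 6.996/0.3750 = 18.66 mg/L.
e^(−k_1 t) = e^(−0.266×4.280) = 0.3203; e^(−k_r t) = e^(−0.641×4.280) = 0.06435.
D = 18.66 × (0.3203 − 0.06435) + 2.22 × 0.06435 = 4.775 + 0.1428 = 4.918 mg/L.
DO = C_s − D = 9.62 − 4.918 = 4.702 mg/L.

DO ≈ 4.70 mg/L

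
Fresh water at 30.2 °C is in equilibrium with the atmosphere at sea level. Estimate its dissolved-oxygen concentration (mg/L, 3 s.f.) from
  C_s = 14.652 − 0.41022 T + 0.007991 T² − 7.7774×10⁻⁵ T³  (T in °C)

C_s = 14.652 − 0.41022×30.2 + 0.007991×30.2² − 7.7774×10⁻⁵×30.2³ = 7.409 mg/L.

C_s ≈ 7.41 mg/L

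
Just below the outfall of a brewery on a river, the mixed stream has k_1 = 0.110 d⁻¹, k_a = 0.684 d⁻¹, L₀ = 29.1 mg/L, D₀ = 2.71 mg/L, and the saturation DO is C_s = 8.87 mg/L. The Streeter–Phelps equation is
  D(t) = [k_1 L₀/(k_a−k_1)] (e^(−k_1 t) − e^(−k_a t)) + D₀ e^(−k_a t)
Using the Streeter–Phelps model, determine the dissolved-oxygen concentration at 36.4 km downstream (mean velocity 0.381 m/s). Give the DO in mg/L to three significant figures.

Travel time t = x/v = 36.4 km / (0.381 m/s) = 36400 m / 0.381 m/s = 95540 s = 1.106 d.
k_1 L₀/(k_a−k_1) = 0.110×29.1/(0.684−0.110) = 3.201/0.5740 = 5.577 mg/L.
e^(−k_1 t) = e^(−0.110×1.106) = 0.8855; e^(−k_a t) = e^(−0.684×1.106) = 0.4694.
D = 5.577 × (0.8855 − 0.4694) + 2.71 × 0.4694 = 2.320 + 1.272 = 3.592 mg/L.
DO = C_s − D = 8.87 − 3.592 = 5.278 mg/L.

DO ≈ 5.28 mg/L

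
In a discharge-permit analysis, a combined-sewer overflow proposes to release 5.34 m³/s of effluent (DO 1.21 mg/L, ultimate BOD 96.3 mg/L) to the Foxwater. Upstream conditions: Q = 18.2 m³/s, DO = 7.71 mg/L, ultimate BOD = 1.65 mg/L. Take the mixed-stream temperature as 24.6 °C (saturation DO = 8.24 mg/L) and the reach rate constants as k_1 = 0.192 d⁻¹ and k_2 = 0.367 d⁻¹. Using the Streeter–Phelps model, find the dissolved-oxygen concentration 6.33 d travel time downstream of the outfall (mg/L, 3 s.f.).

Mixed DO = (18.2×7.71 + 5.34×1.21)/(18.2+5.34) = 146.8/23.54 = 6.235 mg/L.
Mixed L₀ = (18.2×1.65 + 5.34×96.3)/(23.54) = 544.3/23.54 = 23.12 mg/L.
Initial deficit D₀ = C_s − DO₀ = 8.24 − 6.235 = 2.005 mg/L.
D(6.33) = [0.192×23.12/(0.367−0.192)](e^(−0.192×6.33) − e^(−0.367×6.33)) + 2.005 e^(−0.367×6.33)
= 25.37 × (0.2966 − 0.09797) + 2.005 × 0.09797 = 5.235 mg/L.
DO = 8.24 − 5.235 = 3.005 mg/L.

DO ≈ 3.00 mg/L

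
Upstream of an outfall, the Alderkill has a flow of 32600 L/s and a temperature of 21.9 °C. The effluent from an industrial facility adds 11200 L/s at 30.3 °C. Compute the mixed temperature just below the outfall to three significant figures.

24.0 °C

Flow-weighted mixing: C = (Q_r C_r + Q_w C_w)/(Q_r + Q_w)
= (32600×21.9 + 11200×30.3)/(32600 + 11200) = 1.053×10^6/43800 = 24.05 °C.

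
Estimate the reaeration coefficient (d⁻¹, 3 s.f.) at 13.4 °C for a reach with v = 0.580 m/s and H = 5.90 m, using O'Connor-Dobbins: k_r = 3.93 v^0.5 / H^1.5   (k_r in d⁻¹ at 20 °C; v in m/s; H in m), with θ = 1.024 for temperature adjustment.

k_r(20) = 3.93 × 0.580^0.5 / 5.90^1.5 = 3.93 × 0.7616 / 14.33 = 0.2088 d⁻¹.
k_r(13.4) = 0.2088 × 1.024^(13.4−20) = 0.2088 × 0.8551 = 0.1786 d⁻¹.

k_r ≈ 0.179 d⁻¹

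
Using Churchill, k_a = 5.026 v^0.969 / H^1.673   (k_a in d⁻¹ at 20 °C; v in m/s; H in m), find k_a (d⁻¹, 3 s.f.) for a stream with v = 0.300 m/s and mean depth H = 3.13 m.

k_a = 5.026 × 0.300^0.969 / 3.13^1.673 = 5.026 × 0.3114 / 6.746 = 0.2320 d⁻¹.

k_a ≈ 0.232 d⁻¹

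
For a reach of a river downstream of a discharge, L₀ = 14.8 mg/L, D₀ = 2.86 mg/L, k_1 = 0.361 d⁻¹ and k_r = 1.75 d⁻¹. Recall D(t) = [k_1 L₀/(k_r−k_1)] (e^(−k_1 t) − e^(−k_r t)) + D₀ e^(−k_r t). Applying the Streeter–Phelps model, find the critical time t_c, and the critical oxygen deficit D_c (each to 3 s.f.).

At the critical point dD/dt = 0, so k_1 L₀ e^(−k_1 t) = k_r D. Substituting D(t) from the Streeter–Phelps equation and solving for t gives
t_c = ln[(k_r/k_1)(1 − D₀(k_r−k_1)/(k_1 L₀))] / (k_r−k_1).
Here k_r−k_1 = 1.389 d⁻¹ and 1 − D₀(k_r−k_1)/(k_1 L₀) = 1 − 2.86×1.389/(0.361×14.8) = 0.2565, so
t_c = ln(4.848 × 0.2565) / 1.389 = 0.2177 / 1.389 = 0.1568 d.
D_c = (k_1/k_r) L₀ e^(−k_1 t_c) = (0.361/1.75) × 14.8 × e^(−0.361×0.1568) = 0.2063 × 14.8 × 0.9450 = 2.885 mg/L.

t_c ≈ 0.157 d; D_c ≈ 2.89 mg/L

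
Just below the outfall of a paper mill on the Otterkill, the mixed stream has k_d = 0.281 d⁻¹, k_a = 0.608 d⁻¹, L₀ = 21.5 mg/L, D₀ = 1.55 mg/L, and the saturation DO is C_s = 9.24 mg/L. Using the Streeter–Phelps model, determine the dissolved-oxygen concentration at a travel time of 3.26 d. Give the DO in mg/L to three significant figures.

DO ≈ 4.18 mg/L

k_d L₀/(k_a−k_d) = 0.281×21.5/(0.608−0.281) = 6.042/0.3270 = 18.48 mg/L.
e^(−k_d t) = e^(−0.281×3.260) = 0.4001; e^(−k_a t) = e^(−0.608×3.260) = 0.1378.
D = 18.48 × (0.4001 − 0.1378) + 1.55 × 0.1378 = 4.846 + 0.2136 = 5.060 mg/L.
DO = C_s − D = 9.24 − 5.060 = 4.180 mg/L.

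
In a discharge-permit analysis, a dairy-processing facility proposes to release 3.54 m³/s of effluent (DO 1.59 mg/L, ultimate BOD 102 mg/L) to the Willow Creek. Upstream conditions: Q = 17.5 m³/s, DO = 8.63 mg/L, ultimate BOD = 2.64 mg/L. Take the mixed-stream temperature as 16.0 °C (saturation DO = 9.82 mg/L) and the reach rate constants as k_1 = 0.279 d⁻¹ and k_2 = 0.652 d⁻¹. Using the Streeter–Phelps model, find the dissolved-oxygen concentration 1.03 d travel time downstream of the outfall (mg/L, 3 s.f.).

DO ≈ 5.14 mg/L

Mixed DO = (17.5×8.63 + 3.54×1.59)/(17.5+3.54) = 156.7/21.04 = 7.446 mg/L.
Mixed L₀ = (17.5×2.64 + 3.54×102)/(21.04) = 407.3/21.04 = 19.36 mg/L.
Initial deficit D₀ = C_s − DO₀ = 9.82 − 7.446 = 2.374 mg/L.
D(1.03) = [0.279×19.36/(0.652−0.279)](e^(−0.279×1.03) − e^(−0.652×1.03)) + 2.374 e^(−0.652×1.03)
= 14.48 × (0.7502 − 0.5109) + 2.374 × 0.5109 = 4.678 mg/L.
DO = 9.82 − 4.678 = 5.142 mg/L.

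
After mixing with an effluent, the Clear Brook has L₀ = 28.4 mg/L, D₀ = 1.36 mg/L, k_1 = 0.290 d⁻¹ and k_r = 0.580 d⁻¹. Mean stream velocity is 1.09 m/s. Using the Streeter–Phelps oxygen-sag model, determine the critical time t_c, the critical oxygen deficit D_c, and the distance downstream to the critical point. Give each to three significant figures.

t_c ≈ 2.22 d; D_c ≈ 7.46 mg/L; x_c ≈ 209 km

At the critical point dD/dt = 0, so k_1 L₀ e^(−k_1 t) = k_r D. Substituting D(t) from the Streeter–Phelps equation and solving for t gives
t_c = ln[(k_r/k_1)(1 − D₀(k_r−k_1)/(k_1 L₀))] / (k_r−k_1).
Here k_r−k_1 = 0.2900 d⁻¹ and 1 − D₀(k_r−k_1)/(k_1 L₀) = 1 − 1.36×0.2900/(0.290×28.4) = 0.9521, so
t_c = ln(2.000 × 0.9521) / 0.2900 = 0.6441 / 0.2900 = 2.221 d.
D_c = (k_1/k_r) L₀ e^(−k_1 t_c) = (0.290/0.580) × 28.4 × e^(−0.290×2.221) = 0.5000 × 28.4 × 0.5251 = 7.457 mg/L.
x_c = v t_c = 1.09 m/s × 2.221 d × 86400 s/d = 209200 m ≈ 209 km.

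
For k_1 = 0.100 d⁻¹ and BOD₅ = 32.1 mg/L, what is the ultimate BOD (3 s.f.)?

L₀ ≈ 81.6 mg/L

BOD₅ = L₀(1 − e^(−5k_1)) ⇒ L₀ = BOD₅ / (1 − e^(−5×0.100))
= 32.1 / (1 − 0.6065) = 32.1 / 0.3935 = 81.58 mg/L.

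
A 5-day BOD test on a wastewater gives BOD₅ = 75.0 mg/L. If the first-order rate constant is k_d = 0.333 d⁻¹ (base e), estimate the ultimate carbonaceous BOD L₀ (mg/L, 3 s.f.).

L₀ ≈ 92.5 mg/L

BOD₅ = L₀(1 − e^(−5k_d)) ⇒ L₀ = BOD₅ / (1 − e^(−5×0.333))
= 75.0 / (1 − 0.1892) = 75.0 / 0.8108 = 92.50 mg/L.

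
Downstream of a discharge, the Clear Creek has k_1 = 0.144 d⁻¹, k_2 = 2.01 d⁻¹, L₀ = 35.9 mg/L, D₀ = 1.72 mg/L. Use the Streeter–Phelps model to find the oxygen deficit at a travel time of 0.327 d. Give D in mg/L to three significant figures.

k_1 L₀/(k_2−k_1) = 0.144×35.9/(2.01−0.144) = 5.170/1.866 = 2.770 mg/L.
e^(−k_1 t) = e^(−0.144×0.3270) = 0.9540; e^(−k_2 t) = e^(−2.01×0.3270) = 0.5183.
D = 2.770 × (0.9540 − 0.5183) + 1.72 × 0.5183 = 1.207 + 0.8914 = 2.099 mg/L.

D ≈ 2.10 mg/L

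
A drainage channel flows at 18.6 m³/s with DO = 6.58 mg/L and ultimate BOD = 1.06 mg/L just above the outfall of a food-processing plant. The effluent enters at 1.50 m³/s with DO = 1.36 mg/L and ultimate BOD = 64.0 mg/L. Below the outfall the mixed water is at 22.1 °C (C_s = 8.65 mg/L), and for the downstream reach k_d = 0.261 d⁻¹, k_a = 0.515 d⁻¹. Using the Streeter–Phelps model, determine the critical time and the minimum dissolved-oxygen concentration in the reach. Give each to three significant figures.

Mixed DO = (18.6×6.58 + 1.50×1.36)/(18.6+1.50) = 124.4/20.10 = 6.190 mg/L.
Mixed L₀ = (18.6×1.06 + 1.50×64.0)/(20.10) = 115.7/20.10 = 5.757 mg/L.
Initial deficit D₀ = C_s − DO₀ = 8.65 − 6.190 = 2.460 mg/L.
t_c = (1/0.2540) ln[(0.515/0.261)(1 − 2.460×0.2540/(0.261×5.757))] = 3.937 × ln(1.153) = 0.5598 d.
D_c = (0.261/0.515) × 5.757 × e^(−0.261×0.5598) = 0.5068 × 5.757 × 0.8641 = 2.521 mg/L.
Minimum DO = 8.65 − 2.521 = 6.129 mg/L.

t_c ≈ 0.560 d; minimum DO ≈ 6.13 mg/L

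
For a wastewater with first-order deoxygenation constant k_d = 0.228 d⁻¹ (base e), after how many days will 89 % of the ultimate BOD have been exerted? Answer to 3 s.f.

y/L₀ = 1 − e^(−k_d t) = 0.89 ⇒ e^(−k_d t) = 0.110
t = −ln(0.110) / 0.228 = 2.207 / 0.228 = 9.681 d.

t ≈ 9.68 d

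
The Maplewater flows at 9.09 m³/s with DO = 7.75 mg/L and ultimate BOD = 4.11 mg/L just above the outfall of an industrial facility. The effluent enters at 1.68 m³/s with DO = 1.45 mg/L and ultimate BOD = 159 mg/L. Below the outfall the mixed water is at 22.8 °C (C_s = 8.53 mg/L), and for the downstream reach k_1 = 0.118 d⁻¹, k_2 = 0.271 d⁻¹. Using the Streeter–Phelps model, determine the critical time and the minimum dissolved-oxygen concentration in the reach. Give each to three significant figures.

Mixed DO = (9.09×7.75 + 1.68×1.45)/(9.09+1.68) = 72.88/10.77 = 6.767 mg/L.
Mixed L₀ = (9.09×4.11 + 1.68×159)/(10.77) = 304.5/10.77 = 28.27 mg/L.
Initial deficit D₀ = C_s − DO₀ = 8.53 − 6.767 = 1.763 mg/L.
t_c = (1/0.1530) ln[(0.271/0.118)(1 − 1.763×0.1530/(0.118×28.27))] = 6.536 × ln(2.111) = 4.883 d.
D_c = (0.118/0.271) × 28.27 × e^(−0.118×4.883) = 0.4354 × 28.27 × 0.5620 = 6.918 mg/L.
Minimum DO = 8.53 − 6.918 = 1.612 mg/L.

t_c ≈ 4.88 d; minimum DO ≈ 1.61 mg/L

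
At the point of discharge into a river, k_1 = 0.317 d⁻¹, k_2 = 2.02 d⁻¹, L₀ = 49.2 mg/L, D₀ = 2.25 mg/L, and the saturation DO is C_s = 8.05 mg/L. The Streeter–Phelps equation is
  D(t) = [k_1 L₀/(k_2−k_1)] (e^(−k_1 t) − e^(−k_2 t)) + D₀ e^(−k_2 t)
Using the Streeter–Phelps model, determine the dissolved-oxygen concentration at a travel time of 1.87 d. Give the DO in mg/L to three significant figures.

DO ≈ 3.15 mg/L

k_1 L₀/(k_2−k_1) = 0.317×49.2/(2.02−0.317) = 15.60/1.703 = 9.158 mg/L.
e^(−k_1 t) = e^(−0.317×1.870) = 0.5528; e^(−k_2 t) = e^(−2.02×1.870) = 0.02288.
D = 9.158 × (0.5528 − 0.02288) + 2.25 × 0.02288 = 4.853 + 0.05148 = 4.904 mg/L.
DO = C_s − D = 8.05 − 4.904 = 3.146 mg/L.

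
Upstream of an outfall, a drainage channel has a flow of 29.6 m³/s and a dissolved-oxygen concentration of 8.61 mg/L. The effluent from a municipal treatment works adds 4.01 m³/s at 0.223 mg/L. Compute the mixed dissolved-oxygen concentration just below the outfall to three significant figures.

7.61 mg/L

Flow-weighted mixing: C = (Q_r C_r + Q_w C_w)/(Q_r + Q_w)
= (29.6×8.61 + 4.01×0.223)/(29.6 + 4.01) = 255.8/33.61 = 7.609 mg/L.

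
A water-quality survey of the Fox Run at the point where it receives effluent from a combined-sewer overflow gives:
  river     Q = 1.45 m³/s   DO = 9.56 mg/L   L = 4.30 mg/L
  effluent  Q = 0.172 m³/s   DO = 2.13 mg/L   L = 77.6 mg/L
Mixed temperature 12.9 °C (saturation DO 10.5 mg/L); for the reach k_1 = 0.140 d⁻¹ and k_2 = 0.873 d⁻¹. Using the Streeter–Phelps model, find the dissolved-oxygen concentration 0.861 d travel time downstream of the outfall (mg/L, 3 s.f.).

DO ≈ 8.73 mg/L

Mixed DO = (1.45×9.56 + 0.172×2.13)/(1.45+0.172) = 14.23/1.622 = 8.772 mg/L.
Mixed L₀ = (1.45×4.30 + 0.172×77.6)/(1.622) = 19.58/1.622 = 12.07 mg/L.
Initial deficit D₀ = C_s − DO₀ = 10.5 − 8.772 = 1.728 mg/L.
D(0.861) = [0.140×12.07/(0.873−0.140)](e^(−0.140×0.861) − e^(−0.873×0.861)) + 1.728 e^(−0.873×0.861)
= 2.306 × (0.8864 − 0.4716) + 1.728 × 0.4716 = 1.771 mg/L.
DO = 10.5 − 1.771 = 8.729 mg/L.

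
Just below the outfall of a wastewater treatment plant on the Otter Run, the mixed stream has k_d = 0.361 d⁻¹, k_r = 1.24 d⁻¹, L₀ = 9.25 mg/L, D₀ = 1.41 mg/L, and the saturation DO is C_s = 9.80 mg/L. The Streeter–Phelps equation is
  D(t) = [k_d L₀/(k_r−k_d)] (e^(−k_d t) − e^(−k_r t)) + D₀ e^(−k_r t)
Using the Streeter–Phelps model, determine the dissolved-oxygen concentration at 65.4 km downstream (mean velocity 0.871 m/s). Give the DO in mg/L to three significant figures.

DO ≈ 7.84 mg/L

Travel time t = x/v = 65.4 km / (0.871 m/s) = 65400 m / 0.871 m/s = 75090 s = 0.8691 d.
k_d L₀/(k_r−k_d) = 0.361×9.25/(1.24−0.361) = 3.339/0.8790 = 3.799 mg/L.
e^(−k_d t) = e^(−0.361×0.8691) = 0.7307; e^(−k_r t) = e^(−1.24×0.8691) = 0.3404.
D = 3.799 × (0.7307 − 0.3404) + 1.41 × 0.3404 = 1.483 + 0.4800 = 1.963 mg/L.
DO = C_s − D = 9.80 − 1.963 = 7.837 mg/L.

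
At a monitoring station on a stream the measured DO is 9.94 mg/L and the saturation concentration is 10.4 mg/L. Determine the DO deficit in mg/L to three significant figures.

D ≈ 0.460 mg/L

D = C_s − C = 10.4 − 9.94 = 0.460 mg/L.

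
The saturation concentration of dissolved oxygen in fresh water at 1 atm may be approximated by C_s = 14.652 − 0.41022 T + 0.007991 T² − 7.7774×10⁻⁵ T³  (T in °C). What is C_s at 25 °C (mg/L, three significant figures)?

C_s ≈ 8.18 mg/L

C_s = 14.652 − 0.41022×25 + 0.007991×25² − 7.7774×10⁻⁵×25³ = 8.176 mg/L.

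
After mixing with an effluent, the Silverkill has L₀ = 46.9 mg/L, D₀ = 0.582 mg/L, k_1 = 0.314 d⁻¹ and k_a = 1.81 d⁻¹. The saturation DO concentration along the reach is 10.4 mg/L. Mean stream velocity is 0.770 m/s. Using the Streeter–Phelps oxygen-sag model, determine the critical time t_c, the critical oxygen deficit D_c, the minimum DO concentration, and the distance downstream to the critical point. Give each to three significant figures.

t_c ≈ 1.13 d; D_c ≈ 5.71 mg/L; min DO ≈ 4.69 mg/L; x_c ≈ 75.2 km

With k_a/k_1 = 5.764 and 1 − D₀(k_a−k_1)/(k_1 L₀) = 0.9409,
t_c = ln(5.764 × 0.9409) / (1.81 − 0.314) = ln(5.424) / 1.496 = 1.691/1.496 = 1.130 d.
D_c = (k_1/k_a) L₀ e^(−k_1 t_c) = (0.314/1.81) × 46.9 × e^(−0.314×1.130) = 0.1735 × 46.9 × 0.7013 = 5.706 mg/L.
Minimum DO = C_s − D_c = 10.4 − 5.706 = 4.694 mg/L.
x_c = v t_c = 0.770 m/s × 1.130 d × 86400 s/d = 75190 m ≈ 75.2 km.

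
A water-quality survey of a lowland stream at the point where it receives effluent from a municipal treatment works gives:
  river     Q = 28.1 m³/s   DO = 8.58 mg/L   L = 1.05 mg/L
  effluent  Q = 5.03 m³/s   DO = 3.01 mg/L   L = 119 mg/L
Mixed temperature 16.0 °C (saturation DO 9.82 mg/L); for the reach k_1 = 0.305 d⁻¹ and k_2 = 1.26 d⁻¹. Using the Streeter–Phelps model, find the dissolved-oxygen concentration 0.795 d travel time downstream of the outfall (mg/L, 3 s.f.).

Mixed DO = (28.1×8.58 + 5.03×3.01)/(28.1+5.03) = 256.2/33.13 = 7.734 mg/L.
Mixed L₀ = (28.1×1.05 + 5.03×119)/(33.13) = 628.1/33.13 = 18.96 mg/L.
Initial deficit D₀ = C_s − DO₀ = 9.82 − 7.734 = 2.086 mg/L.
D(0.795) = [0.305×18.96/(1.26−0.305)](e^(−0.305×0.795) − e^(−1.26×0.795)) + 2.086 e^(−1.26×0.795)
= 6.055 × (0.7847 − 0.3673) + 2.086 × 0.3673 = 3.293 mg/L.
DO = 9.82 − 3.293 = 6.527 mg/L.

DO ≈ 6.53 mg/L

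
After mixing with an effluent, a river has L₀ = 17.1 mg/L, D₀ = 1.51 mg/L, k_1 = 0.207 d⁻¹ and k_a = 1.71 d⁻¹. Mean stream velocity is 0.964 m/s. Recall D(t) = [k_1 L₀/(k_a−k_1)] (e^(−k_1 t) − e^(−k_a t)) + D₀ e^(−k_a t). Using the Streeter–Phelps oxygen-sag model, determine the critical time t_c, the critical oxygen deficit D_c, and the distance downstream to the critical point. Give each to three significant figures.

t_c ≈ 0.723 d; D_c ≈ 1.78 mg/L; x_c ≈ 60.2 km

t_c = [1/(k_a−k_1)] ln[(k_a/k_1)(1 − D₀(k_a−k_1)/(k_1 L₀))]
= [1/(1.71−0.207)] ln[(1.71/0.207)(1 − 1.51×1.503/(0.207×17.1))]
= (1/1.503) ln[8.261 × 0.3588] = 0.6653 × ln(2.964) = 0.6653 × 1.087 = 0.7230 d.
D_c = (k_1/k_a) L₀ e^(−k_1 t_c) = (0.207/1.71) × 17.1 × e^(−0.207×0.7230) = 0.1211 × 17.1 × 0.8610 = 1.782 mg/L.
x_c = v t_c = 0.964 m/s × 0.7230 d × 86400 s/d = 60220 m ≈ 60.2 km.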